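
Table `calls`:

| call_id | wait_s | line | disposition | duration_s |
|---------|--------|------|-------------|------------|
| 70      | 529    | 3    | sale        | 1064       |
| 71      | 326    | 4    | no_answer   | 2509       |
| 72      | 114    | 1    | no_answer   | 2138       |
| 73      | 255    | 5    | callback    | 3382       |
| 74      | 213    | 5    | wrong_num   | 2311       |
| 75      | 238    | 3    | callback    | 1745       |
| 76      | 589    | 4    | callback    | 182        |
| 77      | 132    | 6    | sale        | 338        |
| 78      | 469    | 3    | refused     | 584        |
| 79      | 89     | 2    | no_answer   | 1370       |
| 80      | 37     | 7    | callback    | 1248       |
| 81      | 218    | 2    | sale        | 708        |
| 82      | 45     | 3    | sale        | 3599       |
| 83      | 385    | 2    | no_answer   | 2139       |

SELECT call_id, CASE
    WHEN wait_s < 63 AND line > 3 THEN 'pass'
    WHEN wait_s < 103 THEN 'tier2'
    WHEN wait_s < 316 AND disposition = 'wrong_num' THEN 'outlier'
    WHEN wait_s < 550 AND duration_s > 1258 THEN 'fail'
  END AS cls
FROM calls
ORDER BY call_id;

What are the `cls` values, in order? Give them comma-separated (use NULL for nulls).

NULL, fail, fail, fail, outlier, fail, NULL, NULL, NULL, tier2, pass, NULL, tier2, fail

call_id=70: (no match → NULL) → NULL
call_id=71: wait_s < 550 AND duration_s > 1258 → fail
call_id=72: wait_s < 550 AND duration_s > 1258 → fail
call_id=73: wait_s < 550 AND duration_s > 1258 → fail
call_id=74: wait_s < 316 AND disposition = 'wrong_num' → outlier
call_id=75: wait_s < 550 AND duration_s > 1258 → fail
call_id=76: (no match → NULL) → NULL
call_id=77: (no match → NULL) → NULL
call_id=78: (no match → NULL) → NULL
call_id=79: wait_s < 103 → tier2
call_id=80: wait_s < 63 AND line > 3 → pass
call_id=81: (no match → NULL) → NULL
call_id=82: wait_s < 103 → tier2
call_id=83: wait_s < 550 AND duration_s > 1258 → fail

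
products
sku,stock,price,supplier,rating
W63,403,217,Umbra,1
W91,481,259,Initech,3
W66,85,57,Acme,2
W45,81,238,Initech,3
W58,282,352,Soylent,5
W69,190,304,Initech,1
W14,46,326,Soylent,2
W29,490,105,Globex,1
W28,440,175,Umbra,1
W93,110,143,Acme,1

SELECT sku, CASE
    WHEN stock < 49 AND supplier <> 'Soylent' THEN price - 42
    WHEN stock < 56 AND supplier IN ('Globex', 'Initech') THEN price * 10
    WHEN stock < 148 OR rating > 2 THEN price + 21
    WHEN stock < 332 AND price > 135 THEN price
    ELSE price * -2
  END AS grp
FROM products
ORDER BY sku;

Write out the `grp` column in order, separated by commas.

sku=W14: stock < 148 OR rating > 2 → 347
sku=W28: ELSE → -350
sku=W29: ELSE → -210
sku=W45: stock < 148 OR rating > 2 → 259
sku=W58: stock < 148 OR rating > 2 → 373
sku=W63: ELSE → -434
sku=W66: stock < 148 OR rating > 2 → 78
sku=W69: stock < 332 AND price > 135 → 304
sku=W91: stock < 148 OR rating > 2 → 280
sku=W93: stock < 148 OR rating > 2 → 164

347, -350, -210, 259, 373, -434, 78, 304, 280, 164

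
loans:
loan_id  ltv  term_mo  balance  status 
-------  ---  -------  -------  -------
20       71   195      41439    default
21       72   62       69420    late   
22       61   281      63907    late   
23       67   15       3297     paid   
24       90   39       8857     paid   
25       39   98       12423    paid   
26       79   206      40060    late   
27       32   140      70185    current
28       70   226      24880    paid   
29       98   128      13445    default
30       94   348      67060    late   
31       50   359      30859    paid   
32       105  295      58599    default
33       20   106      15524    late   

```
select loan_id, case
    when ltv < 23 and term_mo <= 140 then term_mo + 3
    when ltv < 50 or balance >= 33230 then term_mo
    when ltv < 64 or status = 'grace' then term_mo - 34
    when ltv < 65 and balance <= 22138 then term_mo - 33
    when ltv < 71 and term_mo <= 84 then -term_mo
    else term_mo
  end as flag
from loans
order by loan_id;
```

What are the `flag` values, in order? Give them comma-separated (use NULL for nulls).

loan_id=20: ltv < 50 or balance >= 33230 → 195
loan_id=21: ltv < 50 or balance >= 33230 → 62
loan_id=22: ltv < 50 or balance >= 33230 → 281
loan_id=23: ltv < 71 and term_mo <= 84 → -15
loan_id=24: ELSE → 39
loan_id=25: ltv < 50 or balance >= 33230 → 98
loan_id=26: ltv < 50 or balance >= 33230 → 206
loan_id=27: ltv < 50 or balance >= 33230 → 140
loan_id=28: ELSE → 226
loan_id=29: ELSE → 128
loan_id=30: ltv < 50 or balance >= 33230 → 348
loan_id=31: ltv < 64 or status = 'grace' → 325
loan_id=32: ltv < 50 or balance >= 33230 → 295
loan_id=33: ltv < 23 and term_mo <= 140 → 109

195, 62, 281, -15, 39, 98, 206, 140, 226, 128, 348, 325, 295, 109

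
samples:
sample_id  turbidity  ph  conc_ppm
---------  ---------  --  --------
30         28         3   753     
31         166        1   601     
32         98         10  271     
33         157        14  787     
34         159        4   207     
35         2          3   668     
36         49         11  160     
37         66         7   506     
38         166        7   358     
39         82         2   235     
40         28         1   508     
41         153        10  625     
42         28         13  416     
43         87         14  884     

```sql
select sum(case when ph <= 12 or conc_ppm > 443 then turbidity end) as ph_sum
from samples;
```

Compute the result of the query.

1241

sample_id=30: ✓ → 28
sample_id=31: ✓ → 166
sample_id=32: ✓ → 98
sample_id=33: ✓ → 157
sample_id=34: ✓ → 159
sample_id=35: ✓ → 2
sample_id=36: ✓ → 49
sample_id=37: ✓ → 66
sample_id=38: ✓ → 166
sample_id=39: ✓ → 82
sample_id=40: ✓ → 28
sample_id=41: ✓ → 153
sample_id=42: ✗
sample_id=43: ✓ → 87
ph_sum = 28 + 166 + 98 + 157 + 159 + 2 + 49 + 66 + 166 + 82 + 28 + 153 + 87 = 1241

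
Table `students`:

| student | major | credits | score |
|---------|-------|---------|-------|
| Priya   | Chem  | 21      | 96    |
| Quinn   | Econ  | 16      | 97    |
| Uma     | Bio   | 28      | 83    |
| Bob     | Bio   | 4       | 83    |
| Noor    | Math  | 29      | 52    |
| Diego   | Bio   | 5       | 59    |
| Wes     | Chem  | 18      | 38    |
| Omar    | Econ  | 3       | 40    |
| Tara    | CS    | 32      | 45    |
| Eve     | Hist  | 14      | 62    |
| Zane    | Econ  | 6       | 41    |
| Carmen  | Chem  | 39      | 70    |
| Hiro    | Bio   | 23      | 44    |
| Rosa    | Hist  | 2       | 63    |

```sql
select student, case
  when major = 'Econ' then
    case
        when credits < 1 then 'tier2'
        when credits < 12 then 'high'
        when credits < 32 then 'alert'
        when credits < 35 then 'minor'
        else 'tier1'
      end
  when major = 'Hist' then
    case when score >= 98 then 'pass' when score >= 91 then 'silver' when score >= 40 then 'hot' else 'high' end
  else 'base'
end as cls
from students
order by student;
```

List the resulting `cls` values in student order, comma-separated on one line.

student=Bob: major='Bio' → outer ELSE → base
student=Carmen: major='Chem' → outer ELSE → base
student=Diego: major='Bio' → outer ELSE → base
student=Eve: major='Hist' → inner[score >= 40] → hot
student=Hiro: major='Bio' → outer ELSE → base
student=Noor: major='Math' → outer ELSE → base
student=Omar: major='Econ' → inner[credits < 12] → high
student=Priya: major='Chem' → outer ELSE → base
student=Quinn: major='Econ' → inner[credits < 32] → alert
student=Rosa: major='Hist' → inner[score >= 40] → hot
student=Tara: major='CS' → outer ELSE → base
student=Uma: major='Bio' → outer ELSE → base
student=Wes: major='Chem' → outer ELSE → base
student=Zane: major='Econ' → inner[credits < 12] → high

base, base, base, hot, base, base, high, base, alert, hot, base, base, base, high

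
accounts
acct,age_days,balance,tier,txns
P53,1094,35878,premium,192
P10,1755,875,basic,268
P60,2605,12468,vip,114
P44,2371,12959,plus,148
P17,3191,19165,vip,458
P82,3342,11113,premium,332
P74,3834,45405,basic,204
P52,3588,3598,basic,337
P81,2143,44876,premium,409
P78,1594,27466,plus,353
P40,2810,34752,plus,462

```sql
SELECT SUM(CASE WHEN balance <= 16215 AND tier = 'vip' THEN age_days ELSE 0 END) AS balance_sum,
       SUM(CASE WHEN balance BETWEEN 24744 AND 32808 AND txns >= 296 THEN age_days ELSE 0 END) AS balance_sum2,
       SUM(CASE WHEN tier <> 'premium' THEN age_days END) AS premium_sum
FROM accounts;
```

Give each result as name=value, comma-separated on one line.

balance_sum=2605, balance_sum2=1594, premium_sum=21748

[balance_sum: balance <= 16215 AND tier = 'vip']
acct=P53: ✗
acct=P10: ✗
acct=P60: ✓ → 2605
acct=P44: ✗
acct=P17: ✗
acct=P82: ✗
acct=P74: ✗
acct=P52: ✗
acct=P81: ✗
acct=P78: ✗
acct=P40: ✗
balance_sum = 2605
—
[balance_sum2: balance BETWEEN 24744 AND 32808 AND txns >= 296]
acct=P53: ✗
acct=P10: ✗
acct=P60: ✗
acct=P44: ✗
acct=P17: ✗
acct=P82: ✗
acct=P74: ✗
acct=P52: ✗
acct=P81: ✗
acct=P78: ✓ → 1594
acct=P40: ✗
balance_sum2 = 1594
—
[premium_sum: tier <> 'premium']
acct=P53: ✗
acct=P10: ✓ → 1755
acct=P60: ✓ → 2605
acct=P44: ✓ → 2371
acct=P17: ✓ → 3191
acct=P82: ✗
acct=P74: ✓ → 3834
acct=P52: ✓ → 3588
acct=P81: ✗
acct=P78: ✓ → 1594
acct=P40: ✓ → 2810
premium_sum = 1755 + 2605 + 2371 + 3191 + 3834 + 3588 + 1594 + 2810 = 21748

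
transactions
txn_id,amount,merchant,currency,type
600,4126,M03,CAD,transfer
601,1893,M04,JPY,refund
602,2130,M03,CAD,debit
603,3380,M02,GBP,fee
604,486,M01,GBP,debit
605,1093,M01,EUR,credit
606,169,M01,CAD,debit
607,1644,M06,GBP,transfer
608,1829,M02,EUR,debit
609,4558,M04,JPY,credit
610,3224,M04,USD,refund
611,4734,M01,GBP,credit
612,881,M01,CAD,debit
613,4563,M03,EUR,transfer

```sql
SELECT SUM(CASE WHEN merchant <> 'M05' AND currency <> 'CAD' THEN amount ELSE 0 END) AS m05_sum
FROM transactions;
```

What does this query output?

27404

txn_id=600: ✗
txn_id=601: ✓ → 1893
txn_id=602: ✗
txn_id=603: ✓ → 3380
txn_id=604: ✓ → 486
txn_id=605: ✓ → 1093
txn_id=606: ✗
txn_id=607: ✓ → 1644
txn_id=608: ✓ → 1829
txn_id=609: ✓ → 4558
txn_id=610: ✓ → 3224
txn_id=611: ✓ → 4734
txn_id=612: ✗
txn_id=613: ✓ → 4563
m05_sum = 1893 + 3380 + 486 + 1093 + 1644 + 1829 + 4558 + 3224 + 4734 + 4563 = 27404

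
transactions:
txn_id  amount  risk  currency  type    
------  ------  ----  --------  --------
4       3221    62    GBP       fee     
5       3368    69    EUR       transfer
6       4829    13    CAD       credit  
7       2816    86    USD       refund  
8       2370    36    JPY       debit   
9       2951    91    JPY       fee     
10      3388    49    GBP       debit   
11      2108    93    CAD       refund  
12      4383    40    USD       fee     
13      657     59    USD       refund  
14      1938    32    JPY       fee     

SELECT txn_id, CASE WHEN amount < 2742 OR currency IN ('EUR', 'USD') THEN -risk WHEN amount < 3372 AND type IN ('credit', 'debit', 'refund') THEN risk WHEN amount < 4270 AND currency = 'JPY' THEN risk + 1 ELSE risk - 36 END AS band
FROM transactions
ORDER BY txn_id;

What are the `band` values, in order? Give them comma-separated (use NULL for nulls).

26, -69, -23, -86, -36, 92, 13, -93, -40, -59, -32

txn_id=4: ELSE → 26
txn_id=5: amount < 2742 OR currency IN ('EUR', 'USD') → -69
txn_id=6: ELSE → -23
txn_id=7: amount < 2742 OR currency IN ('EUR', 'USD') → -86
txn_id=8: amount < 2742 OR currency IN ('EUR', 'USD') → -36
txn_id=9: amount < 4270 AND currency = 'JPY' → 92
txn_id=10: ELSE → 13
txn_id=11: amount < 2742 OR currency IN ('EUR', 'USD') → -93
txn_id=12: amount < 2742 OR currency IN ('EUR', 'USD') → -40
txn_id=13: amount < 2742 OR currency IN ('EUR', 'USD') → -59
txn_id=14: amount < 2742 OR currency IN ('EUR', 'USD') → -32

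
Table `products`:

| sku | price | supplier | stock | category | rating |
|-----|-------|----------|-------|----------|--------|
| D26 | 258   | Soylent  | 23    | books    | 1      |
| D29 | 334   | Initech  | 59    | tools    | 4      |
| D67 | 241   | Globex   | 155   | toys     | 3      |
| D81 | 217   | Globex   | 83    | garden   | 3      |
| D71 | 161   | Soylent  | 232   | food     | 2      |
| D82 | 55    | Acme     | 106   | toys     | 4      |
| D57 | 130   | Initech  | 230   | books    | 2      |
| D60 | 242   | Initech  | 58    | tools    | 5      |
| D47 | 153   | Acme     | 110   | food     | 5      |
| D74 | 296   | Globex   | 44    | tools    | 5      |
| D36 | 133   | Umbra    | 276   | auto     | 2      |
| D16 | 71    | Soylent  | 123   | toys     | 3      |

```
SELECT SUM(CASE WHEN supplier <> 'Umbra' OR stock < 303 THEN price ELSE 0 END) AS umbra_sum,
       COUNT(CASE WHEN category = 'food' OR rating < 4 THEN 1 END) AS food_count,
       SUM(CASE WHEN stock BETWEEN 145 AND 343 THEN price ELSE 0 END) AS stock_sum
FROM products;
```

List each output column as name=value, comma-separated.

[umbra_sum: supplier <> 'Umbra' OR stock < 303]
sku=D26: ✓ → 258
sku=D29: ✓ → 334
sku=D67: ✓ → 241
sku=D81: ✓ → 217
sku=D71: ✓ → 161
sku=D82: ✓ → 55
sku=D57: ✓ → 130
sku=D60: ✓ → 242
sku=D47: ✓ → 153
sku=D74: ✓ → 296
sku=D36: ✓ → 133
sku=D16: ✓ → 71
umbra_sum = 258 + 334 + 241 + 217 + 161 + 55 + 130 + 242 + 153 + 296 + 133 + 71 = 2291
—
[food_count: category = 'food' OR rating < 4]
sku=D26: ✓ → 1
sku=D29: ✗
sku=D67: ✓ → 1
sku=D81: ✓ → 1
sku=D71: ✓ → 1
sku=D82: ✗
sku=D57: ✓ → 1
sku=D60: ✗
sku=D47: ✓ → 1
sku=D74: ✗
sku=D36: ✓ → 1
sku=D16: ✓ → 1
food_count = COUNT(1, 1, 1, 1, 1, 1, 1, 1) = 8
—
[stock_sum: stock BETWEEN 145 AND 343]
sku=D26: ✗
sku=D29: ✗
sku=D67: ✓ → 241
sku=D81: ✗
sku=D71: ✓ → 161
sku=D82: ✗
sku=D57: ✓ → 130
sku=D60: ✗
sku=D47: ✗
sku=D74: ✗
sku=D36: ✓ → 133
sku=D16: ✗
stock_sum = 241 + 161 + 130 + 133 = 665

umbra_sum=2291, food_count=8, stock_sum=665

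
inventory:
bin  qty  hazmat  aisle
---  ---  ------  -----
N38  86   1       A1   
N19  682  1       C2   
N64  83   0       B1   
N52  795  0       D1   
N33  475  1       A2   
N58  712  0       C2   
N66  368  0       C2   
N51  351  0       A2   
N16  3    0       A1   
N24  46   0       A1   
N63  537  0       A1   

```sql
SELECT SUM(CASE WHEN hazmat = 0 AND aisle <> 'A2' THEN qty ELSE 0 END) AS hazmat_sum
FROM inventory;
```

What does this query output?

2544

bin=N38: ✗
bin=N19: ✗
bin=N64: ✓ → 83
bin=N52: ✓ → 795
bin=N33: ✗
bin=N58: ✓ → 712
bin=N66: ✓ → 368
bin=N51: ✗
bin=N16: ✓ → 3
bin=N24: ✓ → 46
bin=N63: ✓ → 537
hazmat_sum = 83 + 795 + 712 + 368 + 3 + 46 + 537 = 2544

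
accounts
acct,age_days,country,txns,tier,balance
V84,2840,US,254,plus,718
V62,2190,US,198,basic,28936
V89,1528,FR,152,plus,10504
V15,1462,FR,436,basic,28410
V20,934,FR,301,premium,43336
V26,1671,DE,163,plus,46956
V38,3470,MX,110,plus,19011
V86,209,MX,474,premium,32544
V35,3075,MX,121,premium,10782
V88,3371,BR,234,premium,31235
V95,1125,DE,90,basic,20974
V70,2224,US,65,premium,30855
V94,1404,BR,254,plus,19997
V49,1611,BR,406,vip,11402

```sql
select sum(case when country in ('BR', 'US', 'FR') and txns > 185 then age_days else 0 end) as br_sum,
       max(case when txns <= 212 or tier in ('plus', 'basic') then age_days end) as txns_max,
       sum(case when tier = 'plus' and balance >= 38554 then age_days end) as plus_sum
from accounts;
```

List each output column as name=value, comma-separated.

br_sum=13812, txns_max=3470, plus_sum=1671

[br_sum: country in ('BR', 'US', 'FR') and txns > 185]
acct=V84: ✓ → 2840
acct=V62: ✓ → 2190
acct=V89: ✗
acct=V15: ✓ → 1462
acct=V20: ✓ → 934
acct=V26: ✗
acct=V38: ✗
acct=V86: ✗
acct=V35: ✗
acct=V88: ✓ → 3371
acct=V95: ✗
acct=V70: ✗
acct=V94: ✓ → 1404
acct=V49: ✓ → 1611
br_sum = 2840 + 2190 + 1462 + 934 + 3371 + 1404 + 1611 = 13812
—
[txns_max: txns <= 212 or tier in ('plus', 'basic')]
acct=V84: ✓ → 2840
acct=V62: ✓ → 2190
acct=V89: ✓ → 1528
acct=V15: ✓ → 1462
acct=V20: ✗
acct=V26: ✓ → 1671
acct=V38: ✓ → 3470
acct=V86: ✗
acct=V35: ✓ → 3075
acct=V88: ✗
acct=V95: ✓ → 1125
acct=V70: ✓ → 2224
acct=V94: ✓ → 1404
acct=V49: ✗
txns_max = MAX(2840, 2190, 1528, 1462, 1671, 3470, 3075, 1125, 2224, 1404) = 3470
—
[plus_sum: tier = 'plus' and balance >= 38554]
acct=V84: ✗
acct=V62: ✗
acct=V89: ✗
acct=V15: ✗
acct=V20: ✗
acct=V26: ✓ → 1671
acct=V38: ✗
acct=V86: ✗
acct=V35: ✗
acct=V88: ✗
acct=V95: ✗
acct=V70: ✗
acct=V94: ✗
acct=V49: ✗
plus_sum = 1671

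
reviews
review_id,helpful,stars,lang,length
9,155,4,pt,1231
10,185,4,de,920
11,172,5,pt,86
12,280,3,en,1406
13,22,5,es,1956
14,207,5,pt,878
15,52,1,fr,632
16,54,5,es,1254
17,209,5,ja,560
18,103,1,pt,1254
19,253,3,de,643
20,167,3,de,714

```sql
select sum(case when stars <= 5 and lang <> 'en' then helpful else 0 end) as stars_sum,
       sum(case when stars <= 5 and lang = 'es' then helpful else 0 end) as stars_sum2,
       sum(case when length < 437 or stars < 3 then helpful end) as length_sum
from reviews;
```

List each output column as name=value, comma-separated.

[stars_sum: stars <= 5 and lang <> 'en']
review_id=9: ✓ → 155
review_id=10: ✓ → 185
review_id=11: ✓ → 172
review_id=12: ✗
review_id=13: ✓ → 22
review_id=14: ✓ → 207
review_id=15: ✓ → 52
review_id=16: ✓ → 54
review_id=17: ✓ → 209
review_id=18: ✓ → 103
review_id=19: ✓ → 253
review_id=20: ✓ → 167
stars_sum = 155 + 185 + 172 + 22 + 207 + 52 + 54 + 209 + 103 + 253 + 167 = 1579
—
[stars_sum2: stars <= 5 and lang = 'es']
review_id=9: ✗
review_id=10: ✗
review_id=11: ✗
review_id=12: ✗
review_id=13: ✓ → 22
review_id=14: ✗
review_id=15: ✗
review_id=16: ✓ → 54
review_id=17: ✗
review_id=18: ✗
review_id=19: ✗
review_id=20: ✗
stars_sum2 = 22 + 54 = 76
—
[length_sum: length < 437 or stars < 3]
review_id=9: ✗
review_id=10: ✗
review_id=11: ✓ → 172
review_id=12: ✗
review_id=13: ✗
review_id=14: ✗
review_id=15: ✓ → 52
review_id=16: ✗
review_id=17: ✗
review_id=18: ✓ → 103
review_id=19: ✗
review_id=20: ✗
length_sum = 172 + 52 + 103 = 327

stars_sum=1579, stars_sum2=76, length_sum=327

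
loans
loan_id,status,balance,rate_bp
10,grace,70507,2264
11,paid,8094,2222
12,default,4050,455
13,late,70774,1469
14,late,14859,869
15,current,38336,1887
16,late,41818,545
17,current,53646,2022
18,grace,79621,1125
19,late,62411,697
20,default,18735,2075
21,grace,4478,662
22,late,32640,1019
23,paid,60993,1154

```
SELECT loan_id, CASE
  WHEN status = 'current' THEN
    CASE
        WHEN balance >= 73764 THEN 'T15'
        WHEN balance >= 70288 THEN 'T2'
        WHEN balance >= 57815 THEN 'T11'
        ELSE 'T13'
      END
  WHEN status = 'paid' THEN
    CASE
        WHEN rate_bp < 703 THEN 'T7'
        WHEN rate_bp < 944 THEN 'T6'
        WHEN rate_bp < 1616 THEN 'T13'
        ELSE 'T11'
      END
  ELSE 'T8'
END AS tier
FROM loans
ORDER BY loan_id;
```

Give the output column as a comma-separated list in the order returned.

loan_id=10: status='grace' → outer ELSE → T8
loan_id=11: status='paid' → inner[ELSE] → T11
loan_id=12: status='default' → outer ELSE → T8
loan_id=13: status='late' → outer ELSE → T8
loan_id=14: status='late' → outer ELSE → T8
loan_id=15: status='current' → inner[ELSE] → T13
loan_id=16: status='late' → outer ELSE → T8
loan_id=17: status='current' → inner[ELSE] → T13
loan_id=18: status='grace' → outer ELSE → T8
loan_id=19: status='late' → outer ELSE → T8
loan_id=20: status='default' → outer ELSE → T8
loan_id=21: status='grace' → outer ELSE → T8
loan_id=22: status='late' → outer ELSE → T8
loan_id=23: status='paid' → inner[rate_bp < 1616] → T13

T8, T11, T8, T8, T8, T13, T8, T13, T8, T8, T8, T8, T8, T13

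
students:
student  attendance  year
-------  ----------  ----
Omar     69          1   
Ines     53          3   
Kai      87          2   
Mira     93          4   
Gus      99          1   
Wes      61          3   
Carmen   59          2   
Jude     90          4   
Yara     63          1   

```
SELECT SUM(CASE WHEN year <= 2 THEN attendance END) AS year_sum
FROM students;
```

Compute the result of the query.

377

student=Omar: ✓ → 69
student=Ines: ✗
student=Kai: ✓ → 87
student=Mira: ✗
student=Gus: ✓ → 99
student=Wes: ✗
student=Carmen: ✓ → 59
student=Jude: ✗
student=Yara: ✓ → 63
year_sum = 69 + 87 + 99 + 59 + 63 = 377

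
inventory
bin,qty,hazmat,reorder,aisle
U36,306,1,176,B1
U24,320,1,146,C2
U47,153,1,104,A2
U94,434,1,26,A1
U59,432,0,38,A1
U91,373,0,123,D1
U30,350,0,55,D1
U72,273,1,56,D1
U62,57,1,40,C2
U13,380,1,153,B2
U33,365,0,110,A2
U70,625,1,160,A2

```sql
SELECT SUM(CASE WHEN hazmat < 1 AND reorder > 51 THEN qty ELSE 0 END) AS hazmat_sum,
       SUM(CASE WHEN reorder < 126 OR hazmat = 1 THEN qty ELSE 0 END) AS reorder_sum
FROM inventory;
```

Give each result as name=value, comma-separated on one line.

hazmat_sum=1088, reorder_sum=4068

[hazmat_sum: hazmat < 1 AND reorder > 51]
bin=U36: ✗
bin=U24: ✗
bin=U47: ✗
bin=U94: ✗
bin=U59: ✗
bin=U91: ✓ → 373
bin=U30: ✓ → 350
bin=U72: ✗
bin=U62: ✗
bin=U13: ✗
bin=U33: ✓ → 365
bin=U70: ✗
hazmat_sum = 373 + 350 + 365 = 1088
—
[reorder_sum: reorder < 126 OR hazmat = 1]
bin=U36: ✓ → 306
bin=U24: ✓ → 320
bin=U47: ✓ → 153
bin=U94: ✓ → 434
bin=U59: ✓ → 432
bin=U91: ✓ → 373
bin=U30: ✓ → 350
bin=U72: ✓ → 273
bin=U62: ✓ → 57
bin=U13: ✓ → 380
bin=U33: ✓ → 365
bin=U70: ✓ → 625
reorder_sum = 306 + 320 + 153 + 434 + 432 + 373 + 350 + 273 + 57 + 380 + 365 + 625 = 4068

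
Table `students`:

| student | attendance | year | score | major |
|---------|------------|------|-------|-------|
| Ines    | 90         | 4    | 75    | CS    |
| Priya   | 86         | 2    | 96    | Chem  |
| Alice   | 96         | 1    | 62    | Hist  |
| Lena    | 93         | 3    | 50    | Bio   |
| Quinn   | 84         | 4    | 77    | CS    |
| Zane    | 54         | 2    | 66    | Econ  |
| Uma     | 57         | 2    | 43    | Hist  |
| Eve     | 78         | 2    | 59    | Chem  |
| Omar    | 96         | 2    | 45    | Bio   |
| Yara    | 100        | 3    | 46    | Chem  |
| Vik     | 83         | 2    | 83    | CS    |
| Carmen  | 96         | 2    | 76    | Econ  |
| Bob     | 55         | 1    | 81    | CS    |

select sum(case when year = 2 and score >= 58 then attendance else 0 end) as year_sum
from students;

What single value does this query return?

student=Ines: ✗
student=Priya: ✓ → 86
student=Alice: ✗
student=Lena: ✗
student=Quinn: ✗
student=Zane: ✓ → 54
student=Uma: ✗
student=Eve: ✓ → 78
student=Omar: ✗
student=Yara: ✗
student=Vik: ✓ → 83
student=Carmen: ✓ → 96
student=Bob: ✗
year_sum = 86 + 54 + 78 + 83 + 96 = 397

397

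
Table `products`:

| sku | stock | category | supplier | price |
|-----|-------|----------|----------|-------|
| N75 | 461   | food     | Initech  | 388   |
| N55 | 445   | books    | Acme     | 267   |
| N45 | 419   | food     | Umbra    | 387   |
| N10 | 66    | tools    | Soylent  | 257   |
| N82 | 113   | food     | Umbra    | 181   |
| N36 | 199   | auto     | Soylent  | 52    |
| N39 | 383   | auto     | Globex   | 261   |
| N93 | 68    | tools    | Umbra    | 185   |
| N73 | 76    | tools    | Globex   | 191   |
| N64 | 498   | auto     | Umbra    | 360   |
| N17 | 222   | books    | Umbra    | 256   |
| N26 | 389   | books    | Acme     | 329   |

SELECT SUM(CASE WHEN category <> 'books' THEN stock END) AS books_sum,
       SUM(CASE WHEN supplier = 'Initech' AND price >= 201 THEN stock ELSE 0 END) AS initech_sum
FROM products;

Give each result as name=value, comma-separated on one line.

[books_sum: category <> 'books']
sku=N75: ✓ → 461
sku=N55: ✗
sku=N45: ✓ → 419
sku=N10: ✓ → 66
sku=N82: ✓ → 113
sku=N36: ✓ → 199
sku=N39: ✓ → 383
sku=N93: ✓ → 68
sku=N73: ✓ → 76
sku=N64: ✓ → 498
sku=N17: ✗
sku=N26: ✗
books_sum = 461 + 419 + 66 + 113 + 199 + 383 + 68 + 76 + 498 = 2283
—
[initech_sum: supplier = 'Initech' AND price >= 201]
sku=N75: ✓ → 461
sku=N55: ✗
sku=N45: ✗
sku=N10: ✗
sku=N82: ✗
sku=N36: ✗
sku=N39: ✗
sku=N93: ✗
sku=N73: ✗
sku=N64: ✗
sku=N17: ✗
sku=N26: ✗
initech_sum = 461

books_sum=2283, initech_sum=461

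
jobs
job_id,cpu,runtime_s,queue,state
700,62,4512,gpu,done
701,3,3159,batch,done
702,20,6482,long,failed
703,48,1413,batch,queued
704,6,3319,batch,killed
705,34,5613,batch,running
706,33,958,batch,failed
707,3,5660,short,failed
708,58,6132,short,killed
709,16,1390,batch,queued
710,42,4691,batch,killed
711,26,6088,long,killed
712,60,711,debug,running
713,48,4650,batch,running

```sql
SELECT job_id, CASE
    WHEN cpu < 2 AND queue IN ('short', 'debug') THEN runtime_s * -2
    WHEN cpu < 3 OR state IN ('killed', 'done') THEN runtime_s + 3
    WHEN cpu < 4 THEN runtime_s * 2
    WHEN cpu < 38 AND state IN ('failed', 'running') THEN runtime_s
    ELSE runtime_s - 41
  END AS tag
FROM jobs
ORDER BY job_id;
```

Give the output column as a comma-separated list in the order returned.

4515, 3162, 6482, 1372, 3322, 5613, 958, 11320, 6135, 1349, 4694, 6091, 670, 4609

job_id=700: cpu < 3 OR state IN ('killed', 'done') → 4515
job_id=701: cpu < 3 OR state IN ('killed', 'done') → 3162
job_id=702: cpu < 38 AND state IN ('failed', 'running') → 6482
job_id=703: ELSE → 1372
job_id=704: cpu < 3 OR state IN ('killed', 'done') → 3322
job_id=705: cpu < 38 AND state IN ('failed', 'running') → 5613
job_id=706: cpu < 38 AND state IN ('failed', 'running') → 958
job_id=707: cpu < 4 → 11320
job_id=708: cpu < 3 OR state IN ('killed', 'done') → 6135
job_id=709: ELSE → 1349
job_id=710: cpu < 3 OR state IN ('killed', 'done') → 4694
job_id=711: cpu < 3 OR state IN ('killed', 'done') → 6091
job_id=712: ELSE → 670
job_id=713: ELSE → 4609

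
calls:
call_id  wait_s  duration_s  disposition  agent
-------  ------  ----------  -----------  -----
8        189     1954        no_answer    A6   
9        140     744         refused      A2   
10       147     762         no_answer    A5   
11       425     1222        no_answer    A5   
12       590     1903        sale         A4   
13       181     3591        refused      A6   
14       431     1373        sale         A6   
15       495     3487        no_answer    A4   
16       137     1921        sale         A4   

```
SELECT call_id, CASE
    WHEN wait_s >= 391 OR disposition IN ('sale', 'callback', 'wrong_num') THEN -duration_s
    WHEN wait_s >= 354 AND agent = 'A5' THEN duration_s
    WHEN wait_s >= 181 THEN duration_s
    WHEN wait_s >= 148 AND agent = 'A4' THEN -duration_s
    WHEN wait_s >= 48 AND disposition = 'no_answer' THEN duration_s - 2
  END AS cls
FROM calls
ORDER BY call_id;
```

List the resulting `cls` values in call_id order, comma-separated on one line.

1954, NULL, 760, -1222, -1903, 3591, -1373, -3487, -1921

call_id=8: wait_s >= 181 → 1954
call_id=9: (no match → NULL) → NULL
call_id=10: wait_s >= 48 AND disposition = 'no_answer' → 760
call_id=11: wait_s >= 391 OR disposition IN ('sale', 'callback', 'wrong_num') → -1222
call_id=12: wait_s >= 391 OR disposition IN ('sale', 'callback', 'wrong_num') → -1903
call_id=13: wait_s >= 181 → 3591
call_id=14: wait_s >= 391 OR disposition IN ('sale', 'callback', 'wrong_num') → -1373
call_id=15: wait_s >= 391 OR disposition IN ('sale', 'callback', 'wrong_num') → -3487
call_id=16: wait_s >= 391 OR disposition IN ('sale', 'callback', 'wrong_num') → -1921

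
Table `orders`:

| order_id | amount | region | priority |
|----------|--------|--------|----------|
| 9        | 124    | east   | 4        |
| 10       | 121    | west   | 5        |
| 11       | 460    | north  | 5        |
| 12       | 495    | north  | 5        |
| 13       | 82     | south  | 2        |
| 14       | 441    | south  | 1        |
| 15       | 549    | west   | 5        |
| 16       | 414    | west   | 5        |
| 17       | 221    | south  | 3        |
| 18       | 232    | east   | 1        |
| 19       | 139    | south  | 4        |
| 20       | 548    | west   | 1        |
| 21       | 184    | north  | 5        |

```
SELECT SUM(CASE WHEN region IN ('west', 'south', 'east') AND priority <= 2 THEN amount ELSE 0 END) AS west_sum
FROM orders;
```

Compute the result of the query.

order_id=9: ✗
order_id=10: ✗
order_id=11: ✗
order_id=12: ✗
order_id=13: ✓ → 82
order_id=14: ✓ → 441
order_id=15: ✗
order_id=16: ✗
order_id=17: ✗
order_id=18: ✓ → 232
order_id=19: ✗
order_id=20: ✓ → 548
order_id=21: ✗
west_sum = 82 + 441 + 232 + 548 = 1303

1303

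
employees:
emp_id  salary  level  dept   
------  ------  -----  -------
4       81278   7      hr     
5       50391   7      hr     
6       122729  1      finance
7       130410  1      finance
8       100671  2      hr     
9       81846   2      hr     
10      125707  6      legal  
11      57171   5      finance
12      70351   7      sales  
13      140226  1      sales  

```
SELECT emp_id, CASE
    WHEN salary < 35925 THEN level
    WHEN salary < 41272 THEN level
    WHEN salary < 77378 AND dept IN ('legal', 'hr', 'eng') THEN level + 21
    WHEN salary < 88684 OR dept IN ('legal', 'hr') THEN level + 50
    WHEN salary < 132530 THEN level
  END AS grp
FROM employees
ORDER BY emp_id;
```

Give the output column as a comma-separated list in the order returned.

57, 28, 1, 1, 52, 52, 56, 55, 57, NULL

emp_id=4: salary < 88684 OR dept IN ('legal', 'hr') → 57
emp_id=5: salary < 77378 AND dept IN ('legal', 'hr', 'eng') → 28
emp_id=6: salary < 132530 → 1
emp_id=7: salary < 132530 → 1
emp_id=8: salary < 88684 OR dept IN ('legal', 'hr') → 52
emp_id=9: salary < 88684 OR dept IN ('legal', 'hr') → 52
emp_id=10: salary < 88684 OR dept IN ('legal', 'hr') → 56
emp_id=11: salary < 88684 OR dept IN ('legal', 'hr') → 55
emp_id=12: salary < 88684 OR dept IN ('legal', 'hr') → 57
emp_id=13: (no match → NULL) → NULL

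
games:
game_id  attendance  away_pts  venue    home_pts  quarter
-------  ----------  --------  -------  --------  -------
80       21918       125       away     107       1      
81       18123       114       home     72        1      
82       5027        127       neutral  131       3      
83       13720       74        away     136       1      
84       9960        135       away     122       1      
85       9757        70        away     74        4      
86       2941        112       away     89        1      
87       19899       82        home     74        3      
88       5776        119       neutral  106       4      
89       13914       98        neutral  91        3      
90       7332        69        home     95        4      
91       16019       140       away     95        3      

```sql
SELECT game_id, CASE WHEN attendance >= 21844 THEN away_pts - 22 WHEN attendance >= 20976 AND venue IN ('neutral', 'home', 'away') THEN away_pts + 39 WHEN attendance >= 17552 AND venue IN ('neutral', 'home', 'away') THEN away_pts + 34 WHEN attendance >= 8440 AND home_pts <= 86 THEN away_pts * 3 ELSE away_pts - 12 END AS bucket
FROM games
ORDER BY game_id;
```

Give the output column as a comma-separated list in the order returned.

game_id=80: attendance >= 21844 → 103
game_id=81: attendance >= 17552 AND venue IN ('neutral', 'home', 'away') → 148
game_id=82: ELSE → 115
game_id=83: ELSE → 62
game_id=84: ELSE → 123
game_id=85: attendance >= 8440 AND home_pts <= 86 → 210
game_id=86: ELSE → 100
game_id=87: attendance >= 17552 AND venue IN ('neutral', 'home', 'away') → 116
game_id=88: ELSE → 107
game_id=89: ELSE → 86
game_id=90: ELSE → 57
game_id=91: ELSE → 128

103, 148, 115, 62, 123, 210, 100, 116, 107, 86, 57, 128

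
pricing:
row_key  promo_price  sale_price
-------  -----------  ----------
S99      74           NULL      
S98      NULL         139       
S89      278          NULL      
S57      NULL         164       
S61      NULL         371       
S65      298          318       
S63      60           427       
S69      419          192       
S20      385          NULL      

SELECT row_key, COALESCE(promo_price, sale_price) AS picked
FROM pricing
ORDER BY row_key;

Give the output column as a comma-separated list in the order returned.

385, 164, 371, 60, 298, 419, 278, 139, 74

row_key=S20: promo_price=385 → 385
row_key=S57: promo_price=NULL, sale_price=164 → 164
row_key=S61: promo_price=NULL, sale_price=371 → 371
row_key=S63: promo_price=60 → 60
row_key=S65: promo_price=298 → 298
row_key=S69: promo_price=419 → 419
row_key=S89: promo_price=278 → 278
row_key=S98: promo_price=NULL, sale_price=139 → 139
row_key=S99: promo_price=74 → 74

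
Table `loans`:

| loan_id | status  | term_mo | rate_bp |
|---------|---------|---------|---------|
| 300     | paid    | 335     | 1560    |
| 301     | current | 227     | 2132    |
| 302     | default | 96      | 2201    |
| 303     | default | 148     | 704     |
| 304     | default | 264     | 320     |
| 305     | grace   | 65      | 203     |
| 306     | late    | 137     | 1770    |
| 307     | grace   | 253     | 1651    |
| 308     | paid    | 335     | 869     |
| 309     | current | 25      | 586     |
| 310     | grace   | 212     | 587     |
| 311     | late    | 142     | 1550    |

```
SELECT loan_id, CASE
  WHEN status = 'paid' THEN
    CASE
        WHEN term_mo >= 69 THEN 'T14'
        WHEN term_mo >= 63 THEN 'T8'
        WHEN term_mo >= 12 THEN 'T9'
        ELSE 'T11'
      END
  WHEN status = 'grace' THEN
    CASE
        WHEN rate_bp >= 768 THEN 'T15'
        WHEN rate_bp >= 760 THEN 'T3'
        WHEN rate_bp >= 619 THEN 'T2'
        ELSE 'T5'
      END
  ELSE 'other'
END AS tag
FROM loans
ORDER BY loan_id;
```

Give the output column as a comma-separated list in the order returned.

T14, other, other, other, other, T5, other, T15, T14, other, T5, other

loan_id=300: status='paid' → inner[term_mo >= 69] → T14
loan_id=301: status='current' → outer ELSE → other
loan_id=302: status='default' → outer ELSE → other
loan_id=303: status='default' → outer ELSE → other
loan_id=304: status='default' → outer ELSE → other
loan_id=305: status='grace' → inner[ELSE] → T5
loan_id=306: status='late' → outer ELSE → other
loan_id=307: status='grace' → inner[rate_bp >= 768] → T15
loan_id=308: status='paid' → inner[term_mo >= 69] → T14
loan_id=309: status='current' → outer ELSE → other
loan_id=310: status='grace' → inner[ELSE] → T5
loan_id=311: status='late' → outer ELSE → other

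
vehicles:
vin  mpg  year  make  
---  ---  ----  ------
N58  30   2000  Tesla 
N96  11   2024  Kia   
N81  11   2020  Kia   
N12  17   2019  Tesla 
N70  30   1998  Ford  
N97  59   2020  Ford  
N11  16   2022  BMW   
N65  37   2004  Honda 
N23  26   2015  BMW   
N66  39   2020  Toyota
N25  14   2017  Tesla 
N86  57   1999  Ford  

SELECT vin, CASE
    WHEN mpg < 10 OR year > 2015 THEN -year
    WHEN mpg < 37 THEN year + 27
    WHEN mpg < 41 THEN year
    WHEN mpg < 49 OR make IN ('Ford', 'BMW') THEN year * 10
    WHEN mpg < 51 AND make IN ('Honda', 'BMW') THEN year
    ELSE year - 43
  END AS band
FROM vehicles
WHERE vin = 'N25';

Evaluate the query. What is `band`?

-2017

vin = N25: mpg=14, year=2017, make=Tesla.
mpg < 10 OR year > 2015 → true → -2017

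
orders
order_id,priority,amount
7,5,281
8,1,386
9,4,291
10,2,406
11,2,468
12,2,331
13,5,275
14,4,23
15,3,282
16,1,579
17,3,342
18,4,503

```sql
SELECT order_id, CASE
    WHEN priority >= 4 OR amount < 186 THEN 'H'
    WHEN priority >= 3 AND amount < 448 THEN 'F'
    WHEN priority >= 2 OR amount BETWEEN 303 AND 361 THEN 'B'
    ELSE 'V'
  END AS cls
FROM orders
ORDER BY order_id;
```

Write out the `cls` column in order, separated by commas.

order_id=7: priority >= 4 OR amount < 186 → H
order_id=8: ELSE → V
order_id=9: priority >= 4 OR amount < 186 → H
order_id=10: priority >= 2 OR amount BETWEEN 303 AND 361 → B
order_id=11: priority >= 2 OR amount BETWEEN 303 AND 361 → B
order_id=12: priority >= 2 OR amount BETWEEN 303 AND 361 → B
order_id=13: priority >= 4 OR amount < 186 → H
order_id=14: priority >= 4 OR amount < 186 → H
order_id=15: priority >= 3 AND amount < 448 → F
order_id=16: ELSE → V
order_id=17: priority >= 3 AND amount < 448 → F
order_id=18: priority >= 4 OR amount < 186 → H

H, V, H, B, B, B, H, H, F, V, F, H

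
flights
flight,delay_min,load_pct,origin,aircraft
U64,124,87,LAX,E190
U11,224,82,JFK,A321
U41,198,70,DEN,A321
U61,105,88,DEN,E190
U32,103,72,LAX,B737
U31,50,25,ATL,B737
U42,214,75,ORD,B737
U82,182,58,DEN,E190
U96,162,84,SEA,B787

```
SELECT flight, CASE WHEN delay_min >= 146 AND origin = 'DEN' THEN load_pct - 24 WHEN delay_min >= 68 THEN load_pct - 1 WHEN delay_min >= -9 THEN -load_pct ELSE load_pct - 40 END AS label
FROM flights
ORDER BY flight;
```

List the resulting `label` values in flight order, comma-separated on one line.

flight=U11: delay_min >= 68 → 81
flight=U31: delay_min >= -9 → -25
flight=U32: delay_min >= 68 → 71
flight=U41: delay_min >= 146 AND origin = 'DEN' → 46
flight=U42: delay_min >= 68 → 74
flight=U61: delay_min >= 68 → 87
flight=U64: delay_min >= 68 → 86
flight=U82: delay_min >= 146 AND origin = 'DEN' → 34
flight=U96: delay_min >= 68 → 83

81, -25, 71, 46, 74, 87, 86, 34, 83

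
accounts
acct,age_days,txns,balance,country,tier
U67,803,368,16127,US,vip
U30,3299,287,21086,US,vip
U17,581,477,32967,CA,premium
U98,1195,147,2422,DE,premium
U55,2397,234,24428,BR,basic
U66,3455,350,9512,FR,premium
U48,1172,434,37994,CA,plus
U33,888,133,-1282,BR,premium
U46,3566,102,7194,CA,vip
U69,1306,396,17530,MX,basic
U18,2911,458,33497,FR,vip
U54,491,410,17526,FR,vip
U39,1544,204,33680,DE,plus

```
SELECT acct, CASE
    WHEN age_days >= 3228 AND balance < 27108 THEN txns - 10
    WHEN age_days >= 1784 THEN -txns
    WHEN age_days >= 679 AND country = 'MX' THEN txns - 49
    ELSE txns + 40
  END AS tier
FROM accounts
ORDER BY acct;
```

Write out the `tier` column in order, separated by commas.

acct=U17: ELSE → 517
acct=U18: age_days >= 1784 → -458
acct=U30: age_days >= 3228 AND balance < 27108 → 277
acct=U33: ELSE → 173
acct=U39: ELSE → 244
acct=U46: age_days >= 3228 AND balance < 27108 → 92
acct=U48: ELSE → 474
acct=U54: ELSE → 450
acct=U55: age_days >= 1784 → -234
acct=U66: age_days >= 3228 AND balance < 27108 → 340
acct=U67: ELSE → 408
acct=U69: age_days >= 679 AND country = 'MX' → 347
acct=U98: ELSE → 187

517, -458, 277, 173, 244, 92, 474, 450, -234, 340, 408, 347, 187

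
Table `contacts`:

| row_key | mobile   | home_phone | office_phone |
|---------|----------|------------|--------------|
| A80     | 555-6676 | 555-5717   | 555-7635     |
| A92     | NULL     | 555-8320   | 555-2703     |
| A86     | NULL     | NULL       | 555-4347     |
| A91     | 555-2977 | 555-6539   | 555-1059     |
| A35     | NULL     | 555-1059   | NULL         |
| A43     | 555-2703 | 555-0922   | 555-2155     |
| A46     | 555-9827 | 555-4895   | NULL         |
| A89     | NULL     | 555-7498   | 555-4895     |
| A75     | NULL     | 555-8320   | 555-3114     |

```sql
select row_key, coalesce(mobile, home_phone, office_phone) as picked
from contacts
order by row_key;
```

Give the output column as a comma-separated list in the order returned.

555-1059, 555-2703, 555-9827, 555-8320, 555-6676, 555-4347, 555-7498, 555-2977, 555-8320

row_key=A35: mobile=NULL, home_phone=555-1059 → 555-1059
row_key=A43: mobile=555-2703 → 555-2703
row_key=A46: mobile=555-9827 → 555-9827
row_key=A75: mobile=NULL, home_phone=555-8320 → 555-8320
row_key=A80: mobile=555-6676 → 555-6676
row_key=A86: mobile=NULL, home_phone=NULL, office_phone=555-4347 → 555-4347
row_key=A89: mobile=NULL, home_phone=555-7498 → 555-7498
row_key=A91: mobile=555-2977 → 555-2977
row_key=A92: mobile=NULL, home_phone=555-8320 → 555-8320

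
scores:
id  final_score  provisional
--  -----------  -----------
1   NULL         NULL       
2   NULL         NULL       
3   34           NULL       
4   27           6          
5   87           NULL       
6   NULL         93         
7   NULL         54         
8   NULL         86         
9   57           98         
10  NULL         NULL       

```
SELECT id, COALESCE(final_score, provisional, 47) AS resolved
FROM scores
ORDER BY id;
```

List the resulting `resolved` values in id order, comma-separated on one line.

47, 47, 34, 27, 87, 93, 54, 86, 57, 47

id=1: final_score=NULL, provisional=NULL, → literal 47 → 47
id=2: final_score=NULL, provisional=NULL, → literal 47 → 47
id=3: final_score=34 → 34
id=4: final_score=27 → 27
id=5: final_score=87 → 87
id=6: final_score=NULL, provisional=93 → 93
id=7: final_score=NULL, provisional=54 → 54
id=8: final_score=NULL, provisional=86 → 86
id=9: final_score=57 → 57
id=10: final_score=NULL, provisional=NULL, → literal 47 → 47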